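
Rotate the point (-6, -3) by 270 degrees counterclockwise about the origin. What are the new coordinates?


Transformation: rotation about the origin
Original point: (-6, -3)
Rule for 270 deg counterclockwise: (x, y) -> (y, -x)
Apply: (-6, -3) -> (-3, 6)
(-3, 6)


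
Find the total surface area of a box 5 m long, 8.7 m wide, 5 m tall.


Shape: rectangular prism
l = 5 m, w = 8.7 m, h = 5 m
Formula: SA = 2(lw + lh + wh)
lw = 43.5, lh = 25, wh = 43.5
lw + lh + wh = 112
SA = 2 * 112
SA = 224
224 m^2


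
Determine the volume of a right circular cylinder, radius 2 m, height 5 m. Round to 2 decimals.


Shape: cylinder
Radius r = 2 m, Height h = 5 m
Formula: V = pi * r^2 * h
r^2 = 4
V = pi * 4 * 5
V = 20 * pi
V = 62.83
62.83 m^3


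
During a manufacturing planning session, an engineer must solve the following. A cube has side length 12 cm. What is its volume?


Shape: cube
Side s = 12 cm
Formula: V = s^3
V = 12 * 12 * 12
V = 144 * 12
V = 1728
1728 cm^3


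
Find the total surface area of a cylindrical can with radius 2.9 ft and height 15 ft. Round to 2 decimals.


Shape: closed cylinder
Radius r = 2.9 ft, Height h = 15 ft
Formula: SA = 2*pi*r^2 + 2*pi*r*h = 2*pi*r*(r + h)
r + h = 17.9
2 * r * (r + h) = 2 * 2.9 * 17.9 = 103.82
SA = 103.82 * pi
SA = 326.16
326.16 ft^2


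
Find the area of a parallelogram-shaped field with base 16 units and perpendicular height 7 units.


Shape: parallelogram
Base b = 16 units, Height h = 7 units
Formula: A = b * h
A = 16 * 7
A = 112
112 units^2


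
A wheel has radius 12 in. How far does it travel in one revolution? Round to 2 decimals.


Shape: circle
Radius r = 12 in
Formula: C = 2 * pi * r
C = 2 * pi * 12
C = 24 * pi
C = 75.4
75.4 in


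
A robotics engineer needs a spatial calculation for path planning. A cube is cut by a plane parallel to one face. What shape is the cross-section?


Solid: cube
Cutting plane: parallel to one face
Visualize the intersection of the plane with the solid's surface.
The boundary of the cut region is a square.
square


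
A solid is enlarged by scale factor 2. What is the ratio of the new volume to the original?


Linear scale factor k = 2
Rule: under a linear scaling by k, volumes scale by k^3.
k^3 = 2 * 2 * 2
k^3 = 4 * 2
k^3 = 8
Volume scales by a factor of 8.
8 (dimensionless)


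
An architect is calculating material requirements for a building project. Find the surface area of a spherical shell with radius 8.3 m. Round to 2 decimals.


Shape: sphere
Radius r = 8.3 m
Formula: SA = 4 * pi * r^2
r^2 = 68.89
SA = 4 * pi * 68.89
SA = 275.56 * pi
SA = 865.7
865.7 m^2


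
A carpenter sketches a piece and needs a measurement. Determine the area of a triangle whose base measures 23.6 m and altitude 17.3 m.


Shape: triangle
Base b = 23.6 m, Height h = 17.3 m
Formula: A = (1/2) * b * h
A = 0.5 * 23.6 * 17.3
A = 0.5 * 408.28
A = 204.14
204.14 m^2


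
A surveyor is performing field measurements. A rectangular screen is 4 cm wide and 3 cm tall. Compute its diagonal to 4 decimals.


Shape: rectangle (diagonal via Pythagoras)
Sides: 4 cm and 3 cm
Formula: d = sqrt(l^2 + w^2)
l^2 = 16, w^2 = 9
l^2 + w^2 = 25
d = sqrt(25)
d = 5.0
5 cm


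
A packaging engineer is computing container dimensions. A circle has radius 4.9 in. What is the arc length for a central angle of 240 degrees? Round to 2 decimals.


Shape: circular arc
Radius r = 4.9 in, Angle = 240 degrees
Formula: L = (angle/360) * 2 * pi * r
2 * pi * r = 9.8 * pi
L = (240/360) * 9.8 * pi
L = 6.533333 * pi
L = 20.53
20.53 in


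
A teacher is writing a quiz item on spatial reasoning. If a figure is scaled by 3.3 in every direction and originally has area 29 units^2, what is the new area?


Linear scale factor k = 3.3
Original area = 29 units^2
Rule: under a linear scaling by k, areas scale by k^2.
k^2 = 3.3^2 = 10.89
New area = 29 * 10.89
New area = 315.81
315.81 units^2


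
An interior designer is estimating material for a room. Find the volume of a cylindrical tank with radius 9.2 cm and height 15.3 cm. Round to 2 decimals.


Shape: cylinder
Radius r = 9.2 cm, Height h = 15.3 cm
Formula: V = pi * r^2 * h
r^2 = 84.64
V = pi * 84.64 * 15.3
V = 1294.992 * pi
V = 4068.34
4068.34 cm^3


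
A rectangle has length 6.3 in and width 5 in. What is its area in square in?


Shape: rectangle
Length l = 6.3 in, Width w = 5 in
Formula: A = l * w
A = 6.3 * 5
A = 31.5
31.5 in^2


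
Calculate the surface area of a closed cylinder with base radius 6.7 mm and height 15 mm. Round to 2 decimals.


Shape: closed cylinder
Radius r = 6.7 mm, Height h = 15 mm
Formula: SA = 2*pi*r^2 + 2*pi*r*h = 2*pi*r*(r + h)
r + h = 21.7
2 * r * (r + h) = 2 * 6.7 * 21.7 = 290.78
SA = 290.78 * pi
SA = 913.51
913.51 mm^2


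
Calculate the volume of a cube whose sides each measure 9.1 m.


Shape: cube
Side s = 9.1 m
Formula: V = s^3
V = 9.1 * 9.1 * 9.1
V = 82.81 * 9.1
V = 753.571
753.571 m^3


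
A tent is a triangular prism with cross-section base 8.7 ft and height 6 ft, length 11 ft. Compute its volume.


Shape: triangular prism
Triangle base = 8.7 ft, triangle height = 6 ft, prism length L = 11 ft
Formula: V = (1/2 * b * h_tri) * L
Cross-section area = 0.5 * 8.7 * 6 = 26.1
V = 26.1 * 11
V = 287.1
287.1 ft^3


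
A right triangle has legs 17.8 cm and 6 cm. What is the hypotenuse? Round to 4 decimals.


Shape: right triangle
Legs a = 17.8 cm, b = 6 cm
Formula: c = sqrt(a^2 + b^2)
a^2 = 316.84, b^2 = 36
a^2 + b^2 = 352.84
c = sqrt(352.84)
c = 18.784
18.784 cm


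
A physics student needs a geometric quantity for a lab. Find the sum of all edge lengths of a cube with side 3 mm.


Shape: cube
Side s = 3 mm
A cube has 12 edges, all equal.
Formula: total edge length = 12 * s
Total = 12 * 3
Total = 36
36 mm


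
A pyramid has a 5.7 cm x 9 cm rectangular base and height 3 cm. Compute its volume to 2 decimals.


Shape: rectangular pyramid
Base: 5.7 cm x 9 cm, Height h = 3 cm
Formula: V = (1/3) * base_area * h
base_area = 5.7 * 9 = 51.3
base_area * h = 51.3 * 3 = 153.9
V = 153.9 / 3
V = 51.3
51.3 cm^3


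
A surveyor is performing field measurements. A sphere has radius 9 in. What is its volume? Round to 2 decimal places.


Shape: sphere
Radius r = 9 in
Formula: V = (4/3) * pi * r^3
r^3 = 729
(4/3) * 729 = 972
V = 972 * pi
V = 3053.63
3053.63 in^3


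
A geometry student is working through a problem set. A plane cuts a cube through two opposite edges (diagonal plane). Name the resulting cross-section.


Solid: cube
Cutting plane: through two opposite edges (diagonal plane)
Visualize the intersection of the plane with the solid's surface.
The boundary of the cut region is a rectangle.
rectangle


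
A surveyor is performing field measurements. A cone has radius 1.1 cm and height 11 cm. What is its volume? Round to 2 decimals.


Shape: cone
Radius r = 1.1 cm, Height h = 11 cm
Formula: V = (1/3) * pi * r^2 * h
r^2 = 1.21
pi * r^2 * h = pi * 1.21 * 11 = 13.31 * pi
V = 13.31 * pi / 3
V = 13.94
13.94 cm^3


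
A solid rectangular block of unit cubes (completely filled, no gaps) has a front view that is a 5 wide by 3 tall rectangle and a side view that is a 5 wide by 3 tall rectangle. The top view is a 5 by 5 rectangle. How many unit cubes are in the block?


Orthographic views of a solid rectangular block:
Front view 5 x 3 -> length = 5, height = 3
Side view 5 x 3 -> width = 5, height = 3 (consistent)
Top view 5 x 5 -> confirms length = 5, width = 5
The block is 5 x 5 x 3.
Total unit cubes = 5 * 5 * 3 = 75
75 unit cubes


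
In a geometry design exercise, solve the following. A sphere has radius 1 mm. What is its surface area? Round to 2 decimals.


Shape: sphere
Radius r = 1 mm
Formula: SA = 4 * pi * r^2
r^2 = 1
SA = 4 * pi * 1
SA = 4 * pi
SA = 12.57
12.57 mm^2


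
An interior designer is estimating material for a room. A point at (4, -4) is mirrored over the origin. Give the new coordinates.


Transformation: reflection
Original point: (4, -4)
Rule for reflection through the origin: (x, y) -> (-x, -y)
Apply: (4, -4) -> (-4, 4)
(-4, 4)


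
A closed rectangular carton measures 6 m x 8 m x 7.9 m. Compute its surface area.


Shape: rectangular prism
l = 6 m, w = 8 m, h = 7.9 m
Formula: SA = 2(lw + lh + wh)
lw = 48, lh = 47.4, wh = 63.2
lw + lh + wh = 158.6
SA = 2 * 158.6
SA = 317.2
317.2 m^2


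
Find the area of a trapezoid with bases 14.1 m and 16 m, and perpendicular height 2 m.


Shape: trapezoid
Parallel sides a = 14.1 m, b = 16 m; Height h = 2 m
Formula: A = (a + b) * h / 2
a + b = 14.1 + 16 = 30.1
A = 30.1 * 2 / 2
A = 60.2 / 2
A = 30.1
30.1 m^2


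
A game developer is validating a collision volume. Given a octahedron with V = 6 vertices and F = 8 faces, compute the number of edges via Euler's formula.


Polyhedron: octahedron
Euler's formula for convex polyhedra: V - E + F = 2
Given: V = 6 vertices and F = 8 faces
Solve for E:
E = V + F - 2 = 6 + 8 - 2 = 12
12 edges


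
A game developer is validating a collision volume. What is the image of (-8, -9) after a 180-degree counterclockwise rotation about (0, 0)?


Transformation: rotation about the origin
Original point: (-8, -9)
Rule for 180 deg: (x, y) -> (-x, -y)
Apply: (-8, -9) -> (8, 9)
(8, 9)


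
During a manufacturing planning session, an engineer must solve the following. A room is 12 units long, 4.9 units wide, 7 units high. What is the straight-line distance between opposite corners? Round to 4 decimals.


Shape: rectangular box (space diagonal)
l = 12 units, w = 4.9 units, h = 7 units
Visualize: the diagonal of the base, then a right triangle with that diagonal and the height.
Formula: d = sqrt(l^2 + w^2 + h^2)
l^2 + w^2 + h^2 = 144 + 24.01 + 49 = 217.01
d = sqrt(217.01)
d = 14.7313
14.7313 units


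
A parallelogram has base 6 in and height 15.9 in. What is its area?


Shape: parallelogram
Base b = 6 in, Height h = 15.9 in
Formula: A = b * h
A = 6 * 15.9
A = 95.4
95.4 in^2


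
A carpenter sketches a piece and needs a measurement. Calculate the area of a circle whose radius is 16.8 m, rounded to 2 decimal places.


Shape: circle
Radius r = 16.8 m
Formula: A = pi * r^2
r^2 = 16.8^2 = 282.24
A = pi * 282.24
A = 886.68
886.68 m^2


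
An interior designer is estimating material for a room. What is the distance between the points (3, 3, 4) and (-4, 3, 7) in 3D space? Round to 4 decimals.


3D distance between two points
P1 = (3, 3, 4), P2 = (-4, 3, 7)
Formula: d = sqrt((x2-x1)^2 + (y2-y1)^2 + (z2-z1)^2)
dx = -4 - 3 = -7
dy = 3 - 3 = 0
dz = 7 - 4 = 3
dx^2 + dy^2 + dz^2 = 49 + 0 + 9 = 58
d = sqrt(58)
d = 7.6158
7.6158 units


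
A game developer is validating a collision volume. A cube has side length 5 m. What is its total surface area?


Shape: cube
Side s = 5 m
A cube has 6 square faces.
Formula: SA = 6 * s^2
s^2 = 25
SA = 6 * 25
SA = 150
150 m^2


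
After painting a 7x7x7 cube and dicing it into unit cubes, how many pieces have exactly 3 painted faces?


Large cube: 7 x 7 x 7, cut into unit cubes.
Cubes with 3 painted faces are at the corners. A cube always has 8 corners.
Count = 8
8 unit cubes


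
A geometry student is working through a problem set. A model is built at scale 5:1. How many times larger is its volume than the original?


Linear scale factor k = 5
Rule: under a linear scaling by k, volumes scale by k^3.
k^3 = 5 * 5 * 5
k^3 = 25 * 5
k^3 = 125
Volume scales by a factor of 125.
125 (dimensionless)


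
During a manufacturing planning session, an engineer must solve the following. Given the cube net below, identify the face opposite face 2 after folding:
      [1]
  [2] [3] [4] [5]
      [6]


Net: cross layout. Take square 3 as the base (bottom).
Fold the four squares in the horizontal row up around 3: 2 -> left, 4 -> right, 5 wraps to the top.
Fold 1 and 6 up from 3: 1 -> back, 6 -> front.
Opposite pairs are therefore: (1, 6), (2, 4), (3, 5).
Face 2 is opposite face 4.
face 4


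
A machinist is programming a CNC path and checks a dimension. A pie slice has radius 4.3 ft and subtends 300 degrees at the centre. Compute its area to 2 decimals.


Shape: circular sector
Radius r = 4.3 ft, Angle = 300 degrees
Formula: A = (angle/360) * pi * r^2
r^2 = 18.49
Fraction of circle = 300/360
A = (300/360) * pi * 18.49
A = 15.408333 * pi
A = 48.41
48.41 ft^2


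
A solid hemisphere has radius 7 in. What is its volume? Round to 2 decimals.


Shape: hemisphere (half of a sphere)
Radius r = 7 in
Formula: V = (1/2) * (4/3) * pi * r^3 = (2/3) * pi * r^3
r^3 = 343
(2/3) * 343 = 228.666667
V = 228.666667 * pi
V = 718.38
718.38 in^3


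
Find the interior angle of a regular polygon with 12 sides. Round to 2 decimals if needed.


Shape: regular dodecagon (12 sides)
Formula: interior angle = (n - 2) * 180 / n
(n - 2) = 10
(n - 2) * 180 = 1800
angle = 1800 / 12
angle = 150
150 degrees


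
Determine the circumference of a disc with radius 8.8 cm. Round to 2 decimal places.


Shape: circle
Radius r = 8.8 cm
Formula: C = 2 * pi * r
C = 2 * pi * 8.8
C = 17.6 * pi
C = 55.29
55.29 cm


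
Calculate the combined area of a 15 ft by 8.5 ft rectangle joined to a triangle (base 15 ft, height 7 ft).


Composite shape: rectangle + triangle
Rectangle area = 15 * 8.5 = 127.5
Triangle area = 0.5 * 15 * 7 = 52.5
Total = 127.5 + 52.5
Total = 180
180 ft^2


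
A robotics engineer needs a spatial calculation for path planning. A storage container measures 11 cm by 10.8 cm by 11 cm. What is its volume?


Shape: rectangular prism
l = 11 cm, w = 10.8 cm, h = 11 cm
Formula: V = l * w * h
V = 11 * 10.8 * 11
V = 118.8 * 11
V = 1306.8
1306.8 cm^3


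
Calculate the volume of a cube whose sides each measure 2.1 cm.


Shape: cube
Side s = 2.1 cm
Formula: V = s^3
V = 2.1 * 2.1 * 2.1
V = 4.41 * 2.1
V = 9.261
9.261 cm^3


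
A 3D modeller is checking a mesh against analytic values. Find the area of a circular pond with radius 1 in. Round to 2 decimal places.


Shape: circle
Radius r = 1 in
Formula: A = pi * r^2
r^2 = 1^2 = 1
A = pi * 1
A = 3.14
3.14 in^2


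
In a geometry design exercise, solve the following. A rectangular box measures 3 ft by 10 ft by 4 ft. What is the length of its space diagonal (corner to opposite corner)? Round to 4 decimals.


Shape: rectangular box (space diagonal)
l = 3 ft, w = 10 ft, h = 4 ft
Visualize: the diagonal of the base, then a right triangle with that diagonal and the height.
Formula: d = sqrt(l^2 + w^2 + h^2)
l^2 + w^2 + h^2 = 9 + 100 + 16 = 125
d = sqrt(125)
d = 11.1803
11.1803 ft


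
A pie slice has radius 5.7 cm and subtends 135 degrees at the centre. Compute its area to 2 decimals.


Shape: circular sector
Radius r = 5.7 cm, Angle = 135 degrees
Formula: A = (angle/360) * pi * r^2
r^2 = 32.49
Fraction of circle = 135/360
A = (135/360) * pi * 32.49
A = 12.18375 * pi
A = 38.28
38.28 cm^2


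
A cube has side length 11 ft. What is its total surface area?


Shape: cube
Side s = 11 ft
A cube has 6 square faces.
Formula: SA = 6 * s^2
s^2 = 121
SA = 6 * 121
SA = 726
726 ft^2


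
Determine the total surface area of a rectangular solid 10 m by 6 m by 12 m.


Shape: rectangular prism
l = 10 m, w = 6 m, h = 12 m
Formula: SA = 2(lw + lh + wh)
lw = 60, lh = 120, wh = 72
lw + lh + wh = 252
SA = 2 * 252
SA = 504
504 m^2


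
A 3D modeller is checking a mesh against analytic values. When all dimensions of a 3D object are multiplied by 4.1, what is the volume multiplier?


Linear scale factor k = 4.1
Rule: under a linear scaling by k, volumes scale by k^3.
k^3 = 4.1 * 4.1 * 4.1
k^3 = 16.81 * 4.1
k^3 = 68.921
Volume scales by a factor of 68.921.
68.921 (dimensionless)


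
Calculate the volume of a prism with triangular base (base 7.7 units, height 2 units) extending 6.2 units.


Shape: triangular prism
Triangle base = 7.7 units, triangle height = 2 units, prism length L = 6.2 units
Formula: V = (1/2 * b * h_tri) * L
Cross-section area = 0.5 * 7.7 * 2 = 7.7
V = 7.7 * 6.2
V = 47.74
47.74 units^3


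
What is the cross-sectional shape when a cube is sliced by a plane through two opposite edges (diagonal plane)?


Solid: cube
Cutting plane: through two opposite edges (diagonal plane)
Visualize the intersection of the plane with the solid's surface.
The boundary of the cut region is a rectangle.
rectangle


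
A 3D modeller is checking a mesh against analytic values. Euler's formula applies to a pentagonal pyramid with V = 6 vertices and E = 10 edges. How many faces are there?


Polyhedron: pentagonal pyramid
Euler's formula for convex polyhedra: V - E + F = 2
Given: V = 6 vertices and E = 10 edges
Solve for F:
F = 2 + E - V = 2 + 10 - 6 = 6
6 faces


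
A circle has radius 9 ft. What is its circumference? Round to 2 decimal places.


Shape: circle
Radius r = 9 ft
Formula: C = 2 * pi * r
C = 2 * pi * 9
C = 18 * pi
C = 56.55
56.55 ft


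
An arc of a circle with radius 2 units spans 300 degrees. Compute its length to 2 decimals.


Shape: circular arc
Radius r = 2 units, Angle = 300 degrees
Formula: L = (angle/360) * 2 * pi * r
2 * pi * r = 4 * pi
L = (300/360) * 4 * pi
L = 3.333333 * pi
L = 10.47
10.47 units


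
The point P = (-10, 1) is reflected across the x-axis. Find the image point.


Transformation: reflection
Original point: (-10, 1)
Rule for reflection over the x-axis: (x, y) -> (x, -y)
Apply: (-10, 1) -> (-10, -1)
(-10, -1)


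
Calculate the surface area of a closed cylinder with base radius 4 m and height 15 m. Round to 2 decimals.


Shape: closed cylinder
Radius r = 4 m, Height h = 15 m
Formula: SA = 2*pi*r^2 + 2*pi*r*h = 2*pi*r*(r + h)
r + h = 19
2 * r * (r + h) = 2 * 4 * 19 = 152
SA = 152 * pi
SA = 477.52
477.52 m^2


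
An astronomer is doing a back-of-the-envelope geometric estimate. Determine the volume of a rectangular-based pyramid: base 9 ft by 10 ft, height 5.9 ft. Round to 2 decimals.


Shape: rectangular pyramid
Base: 9 ft x 10 ft, Height h = 5.9 ft
Formula: V = (1/3) * base_area * h
base_area = 9 * 10 = 90
base_area * h = 90 * 5.9 = 531
V = 531 / 3
V = 177
177 ft^3


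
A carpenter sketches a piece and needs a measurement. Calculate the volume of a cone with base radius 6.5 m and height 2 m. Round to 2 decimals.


Shape: cone
Radius r = 6.5 m, Height h = 2 m
Formula: V = (1/3) * pi * r^2 * h
r^2 = 42.25
pi * r^2 * h = pi * 42.25 * 2 = 84.5 * pi
V = 84.5 * pi / 3
V = 88.49
88.49 m^3


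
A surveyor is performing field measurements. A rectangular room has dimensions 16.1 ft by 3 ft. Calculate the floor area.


Shape: rectangle
Length l = 16.1 ft, Width w = 3 ft
Formula: A = l * w
A = 16.1 * 3
A = 48.3
48.3 ft^2


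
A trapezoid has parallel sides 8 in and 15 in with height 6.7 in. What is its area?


Shape: trapezoid
Parallel sides a = 8 in, b = 15 in; Height h = 6.7 in
Formula: A = (a + b) * h / 2
a + b = 8 + 15 = 23
A = 23 * 6.7 / 2
A = 154.1 / 2
A = 77.05
77.05 in^2


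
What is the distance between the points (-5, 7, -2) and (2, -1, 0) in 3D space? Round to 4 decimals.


3D distance between two points
P1 = (-5, 7, -2), P2 = (2, -1, 0)
Formula: d = sqrt((x2-x1)^2 + (y2-y1)^2 + (z2-z1)^2)
dx = 2 - -5 = 7
dy = -1 - 7 = -8
dz = 0 - -2 = 2
dx^2 + dy^2 + dz^2 = 49 + 64 + 4 = 117
d = sqrt(117)
d = 10.8167
10.8167 units


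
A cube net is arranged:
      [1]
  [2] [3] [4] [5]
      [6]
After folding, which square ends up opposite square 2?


Net: cross layout. Take square 3 as the base (bottom).
Fold the four squares in the horizontal row up around 3: 2 -> left, 4 -> right, 5 wraps to the top.
Fold 1 and 6 up from 3: 1 -> back, 6 -> front.
Opposite pairs are therefore: (1, 6), (2, 4), (3, 5).
Face 2 is opposite face 4.
face 4


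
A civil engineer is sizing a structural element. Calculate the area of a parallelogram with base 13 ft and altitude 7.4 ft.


Shape: parallelogram
Base b = 13 ft, Height h = 7.4 ft
Formula: A = b * h
A = 13 * 7.4
A = 96.2
96.2 ft^2


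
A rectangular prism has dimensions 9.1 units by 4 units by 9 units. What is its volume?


Shape: rectangular prism
l = 9.1 units, w = 4 units, h = 9 units
Formula: V = l * w * h
V = 9.1 * 4 * 9
V = 36.4 * 9
V = 327.6
327.6 units^3


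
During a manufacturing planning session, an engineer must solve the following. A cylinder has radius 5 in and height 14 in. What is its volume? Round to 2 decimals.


Shape: cylinder
Radius r = 5 in, Height h = 14 in
Formula: V = pi * r^2 * h
r^2 = 25
V = pi * 25 * 14
V = 350 * pi
V = 1099.56
1099.56 in^3


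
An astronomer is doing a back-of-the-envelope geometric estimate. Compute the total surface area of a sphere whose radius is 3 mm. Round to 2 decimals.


Shape: sphere
Radius r = 3 mm
Formula: SA = 4 * pi * r^2
r^2 = 9
SA = 4 * pi * 9
SA = 36 * pi
SA = 113.1
113.1 mm^2


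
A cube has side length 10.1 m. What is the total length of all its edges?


Shape: cube
Side s = 10.1 m
A cube has 12 edges, all equal.
Formula: total edge length = 12 * s
Total = 12 * 10.1
Total = 121.2
121.2 m


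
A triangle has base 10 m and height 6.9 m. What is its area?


Shape: triangle
Base b = 10 m, Height h = 6.9 m
Formula: A = (1/2) * b * h
A = 0.5 * 10 * 6.9
A = 0.5 * 69
A = 34.5
34.5 m^2


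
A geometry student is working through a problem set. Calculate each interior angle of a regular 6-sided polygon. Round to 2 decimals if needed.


Shape: regular hexagon (6 sides)
Formula: interior angle = (n - 2) * 180 / n
(n - 2) = 4
(n - 2) * 180 = 720
angle = 720 / 6
angle = 120
120 degrees


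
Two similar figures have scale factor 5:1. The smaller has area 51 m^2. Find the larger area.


Linear scale factor k = 5
Original area = 51 m^2
Rule: under a linear scaling by k, areas scale by k^2.
k^2 = 5^2 = 25
New area = 51 * 25
New area = 1275
1275 m^2


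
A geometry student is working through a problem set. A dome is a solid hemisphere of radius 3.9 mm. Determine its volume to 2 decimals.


Shape: hemisphere (half of a sphere)
Radius r = 3.9 mm
Formula: V = (1/2) * (4/3) * pi * r^3 = (2/3) * pi * r^3
r^3 = 59.319
(2/3) * 59.319 = 39.546
V = 39.546 * pi
V = 124.24
124.24 mm^3


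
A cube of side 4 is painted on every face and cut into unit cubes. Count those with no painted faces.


Large cube: 4 x 4 x 4, cut into unit cubes.
n = 4, so n - 2 = 2
Unpainted cubes form the interior (n - 2)^3 block.
(n - 2)^3 = 2^3 = 8
8 unit cubes


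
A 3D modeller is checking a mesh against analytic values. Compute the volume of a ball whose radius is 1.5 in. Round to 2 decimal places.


Shape: sphere
Radius r = 1.5 in
Formula: V = (4/3) * pi * r^3
r^3 = 3.375
(4/3) * 3.375 = 4.5
V = 4.5 * pi
V = 14.14
14.14 in^3


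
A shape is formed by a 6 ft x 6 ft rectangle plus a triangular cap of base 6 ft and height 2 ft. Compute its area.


Composite shape: rectangle + triangle
Rectangle area = 6 * 6 = 36
Triangle area = 0.5 * 6 * 2 = 6
Total = 36 + 6
Total = 42
42 ft^2


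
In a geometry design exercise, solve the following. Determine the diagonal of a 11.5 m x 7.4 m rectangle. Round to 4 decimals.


Shape: rectangle (diagonal via Pythagoras)
Sides: 11.5 m and 7.4 m
Formula: d = sqrt(l^2 + w^2)
l^2 = 132.25, w^2 = 54.76
l^2 + w^2 = 187.01
d = sqrt(187.01)
d = 13.6752
13.6752 m


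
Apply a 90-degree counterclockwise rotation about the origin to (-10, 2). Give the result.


Transformation: rotation about the origin
Original point: (-10, 2)
Rule for 90 deg counterclockwise: (x, y) -> (-y, x)
Apply: (-10, 2) -> (-2, -10)
(-2, -10)


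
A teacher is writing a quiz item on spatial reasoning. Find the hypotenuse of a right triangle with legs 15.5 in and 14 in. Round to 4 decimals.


Shape: right triangle
Legs a = 15.5 in, b = 14 in
Formula: c = sqrt(a^2 + b^2)
a^2 = 240.25, b^2 = 196
a^2 + b^2 = 436.25
c = sqrt(436.25)
c = 20.8866
20.8866 in


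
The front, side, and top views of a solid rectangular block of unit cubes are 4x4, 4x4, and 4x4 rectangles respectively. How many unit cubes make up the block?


Orthographic views of a solid rectangular block:
Front view 4 x 4 -> length = 4, height = 4
Side view 4 x 4 -> width = 4, height = 4 (consistent)
Top view 4 x 4 -> confirms length = 4, width = 4
The block is 4 x 4 x 4.
Total unit cubes = 4 * 4 * 4 = 64
64 unit cubes


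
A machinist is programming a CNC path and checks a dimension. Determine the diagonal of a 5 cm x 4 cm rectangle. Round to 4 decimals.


Shape: rectangle (diagonal via Pythagoras)
Sides: 5 cm and 4 cm
Formula: d = sqrt(l^2 + w^2)
l^2 = 25, w^2 = 16
l^2 + w^2 = 41
d = sqrt(41)
d = 6.4031
6.4031 cm


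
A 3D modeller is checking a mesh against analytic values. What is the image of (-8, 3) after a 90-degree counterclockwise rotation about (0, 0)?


Transformation: rotation about the origin
Original point: (-8, 3)
Rule for 90 deg counterclockwise: (x, y) -> (-y, x)
Apply: (-8, 3) -> (-3, -8)
(-3, -8)


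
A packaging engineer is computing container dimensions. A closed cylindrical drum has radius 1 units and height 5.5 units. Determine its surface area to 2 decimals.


Shape: closed cylinder
Radius r = 1 units, Height h = 5.5 units
Formula: SA = 2*pi*r^2 + 2*pi*r*h = 2*pi*r*(r + h)
r + h = 6.5
2 * r * (r + h) = 2 * 1 * 6.5 = 13
SA = 13 * pi
SA = 40.84
40.84 units^2


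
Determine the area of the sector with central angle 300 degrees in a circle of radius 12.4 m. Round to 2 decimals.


Shape: circular sector
Radius r = 12.4 m, Angle = 300 degrees
Formula: A = (angle/360) * pi * r^2
r^2 = 153.76
Fraction of circle = 300/360
A = (300/360) * pi * 153.76
A = 128.133333 * pi
A = 402.54
402.54 m^2


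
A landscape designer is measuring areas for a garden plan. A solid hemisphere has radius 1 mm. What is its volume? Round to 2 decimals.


Shape: hemisphere (half of a sphere)
Radius r = 1 mm
Formula: V = (1/2) * (4/3) * pi * r^3 = (2/3) * pi * r^3
r^3 = 1
(2/3) * 1 = 0.666667
V = 0.666667 * pi
V = 2.09
2.09 mm^3


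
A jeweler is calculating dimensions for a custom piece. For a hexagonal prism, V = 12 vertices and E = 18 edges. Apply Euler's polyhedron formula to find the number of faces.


Polyhedron: hexagonal prism
Euler's formula for convex polyhedra: V - E + F = 2
Given: V = 12 vertices and E = 18 edges
Solve for F:
F = 2 + E - V = 2 + 18 - 12 = 8
8 faces


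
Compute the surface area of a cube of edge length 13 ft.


Shape: cube
Side s = 13 ft
A cube has 6 square faces.
Formula: SA = 6 * s^2
s^2 = 169
SA = 6 * 169
SA = 1014
1014 ft^2


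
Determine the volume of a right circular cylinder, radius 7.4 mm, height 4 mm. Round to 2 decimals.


Shape: cylinder
Radius r = 7.4 mm, Height h = 4 mm
Formula: V = pi * r^2 * h
r^2 = 54.76
V = pi * 54.76 * 4
V = 219.04 * pi
V = 688.13
688.13 mm^3


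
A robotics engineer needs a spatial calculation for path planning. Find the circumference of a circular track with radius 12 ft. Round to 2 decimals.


Shape: circle
Radius r = 12 ft
Formula: C = 2 * pi * r
C = 2 * pi * 12
C = 24 * pi
C = 75.4
75.4 ft


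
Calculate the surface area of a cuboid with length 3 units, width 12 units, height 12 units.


Shape: rectangular prism
l = 3 units, w = 12 units, h = 12 units
Formula: SA = 2(lw + lh + wh)
lw = 36, lh = 36, wh = 144
lw + lh + wh = 216
SA = 2 * 216
SA = 432
432 units^2


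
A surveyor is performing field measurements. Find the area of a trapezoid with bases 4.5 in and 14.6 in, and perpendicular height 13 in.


Shape: trapezoid
Parallel sides a = 4.5 in, b = 14.6 in; Height h = 13 in
Formula: A = (a + b) * h / 2
a + b = 4.5 + 14.6 = 19.1
A = 19.1 * 13 / 2
A = 248.3 / 2
A = 124.15
124.15 in^2


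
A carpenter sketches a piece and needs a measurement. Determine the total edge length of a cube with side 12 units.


Shape: cube
Side s = 12 units
A cube has 12 edges, all equal.
Formula: total edge length = 12 * s
Total = 12 * 12
Total = 144
144 units


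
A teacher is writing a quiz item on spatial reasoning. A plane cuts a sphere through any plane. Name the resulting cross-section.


Solid: sphere
Cutting plane: through any plane
Visualize the intersection of the plane with the solid's surface.
The boundary of the cut region is a circle.
circle


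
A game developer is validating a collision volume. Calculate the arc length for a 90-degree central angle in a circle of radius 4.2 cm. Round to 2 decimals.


Shape: circular arc
Radius r = 4.2 cm, Angle = 90 degrees
Formula: L = (angle/360) * 2 * pi * r
2 * pi * r = 8.4 * pi
L = (90/360) * 8.4 * pi
L = 2.1 * pi
L = 6.6
6.6 cm


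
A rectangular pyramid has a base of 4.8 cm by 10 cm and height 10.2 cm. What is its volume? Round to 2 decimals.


Shape: rectangular pyramid
Base: 4.8 cm x 10 cm, Height h = 10.2 cm
Formula: V = (1/3) * base_area * h
base_area = 4.8 * 10 = 48
base_area * h = 48 * 10.2 = 489.6
V = 489.6 / 3
V = 163.2
163.2 cm^3


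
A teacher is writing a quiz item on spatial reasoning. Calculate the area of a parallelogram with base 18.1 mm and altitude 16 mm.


Shape: parallelogram
Base b = 18.1 mm, Height h = 16 mm
Formula: A = b * h
A = 18.1 * 16
A = 289.6
289.6 mm^2


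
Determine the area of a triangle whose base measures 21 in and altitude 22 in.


Shape: triangle
Base b = 21 in, Height h = 22 in
Formula: A = (1/2) * b * h
A = 0.5 * 21 * 22
A = 0.5 * 462
A = 231
231 in^2


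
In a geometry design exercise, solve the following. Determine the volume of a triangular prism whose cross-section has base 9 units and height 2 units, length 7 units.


Shape: triangular prism
Triangle base = 9 units, triangle height = 2 units, prism length L = 7 units
Formula: V = (1/2 * b * h_tri) * L
Cross-section area = 0.5 * 9 * 2 = 9
V = 9 * 7
V = 63
63 units^3


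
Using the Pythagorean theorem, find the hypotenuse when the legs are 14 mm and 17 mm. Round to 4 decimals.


Shape: right triangle
Legs a = 14 mm, b = 17 mm
Formula: c = sqrt(a^2 + b^2)
a^2 = 196, b^2 = 289
a^2 + b^2 = 485
c = sqrt(485)
c = 22.0227
22.0227 mm


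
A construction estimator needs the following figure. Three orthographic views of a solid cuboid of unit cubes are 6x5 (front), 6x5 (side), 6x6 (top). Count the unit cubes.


Orthographic views of a solid rectangular block:
Front view 6 x 5 -> length = 6, height = 5
Side view 6 x 5 -> width = 6, height = 5 (consistent)
Top view 6 x 6 -> confirms length = 6, width = 6
The block is 6 x 6 x 5.
Total unit cubes = 6 * 6 * 5 = 180
180 unit cubes


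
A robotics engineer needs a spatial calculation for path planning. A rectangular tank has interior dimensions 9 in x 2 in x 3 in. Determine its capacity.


Shape: rectangular prism
l = 9 in, w = 2 in, h = 3 in
Formula: V = l * w * h
V = 9 * 2 * 3
V = 18 * 3
V = 54
54 in^3


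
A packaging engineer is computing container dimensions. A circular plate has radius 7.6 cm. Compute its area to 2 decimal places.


Shape: circle
Radius r = 7.6 cm
Formula: A = pi * r^2
r^2 = 7.6^2 = 57.76
A = pi * 57.76
A = 181.46
181.46 cm^2


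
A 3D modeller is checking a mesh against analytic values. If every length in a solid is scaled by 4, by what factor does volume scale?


Linear scale factor k = 4
Rule: under a linear scaling by k, volumes scale by k^3.
k^3 = 4 * 4 * 4
k^3 = 16 * 4
k^3 = 64
Volume scales by a factor of 64.
64 (dimensionless)


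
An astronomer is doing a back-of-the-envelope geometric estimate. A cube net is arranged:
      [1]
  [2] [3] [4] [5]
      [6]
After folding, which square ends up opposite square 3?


Net: cross layout. Take square 3 as the base (bottom).
Fold the four squares in the horizontal row up around 3: 2 -> left, 4 -> right, 5 wraps to the top.
Fold 1 and 6 up from 3: 1 -> back, 6 -> front.
Opposite pairs are therefore: (1, 6), (2, 4), (3, 5).
Face 3 is opposite face 5.
face 5


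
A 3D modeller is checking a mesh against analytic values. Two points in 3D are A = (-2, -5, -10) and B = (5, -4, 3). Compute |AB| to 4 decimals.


3D distance between two points
P1 = (-2, -5, -10), P2 = (5, -4, 3)
Formula: d = sqrt((x2-x1)^2 + (y2-y1)^2 + (z2-z1)^2)
dx = 5 - -2 = 7
dy = -4 - -5 = 1
dz = 3 - -10 = 13
dx^2 + dy^2 + dz^2 = 49 + 1 + 169 = 219
d = sqrt(219)
d = 14.7986
14.7986 units


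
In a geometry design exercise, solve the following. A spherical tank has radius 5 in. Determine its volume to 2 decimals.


Shape: sphere
Radius r = 5 in
Formula: V = (4/3) * pi * r^3
r^3 = 125
(4/3) * 125 = 166.666667
V = 166.666667 * pi
V = 523.6
523.6 in^3


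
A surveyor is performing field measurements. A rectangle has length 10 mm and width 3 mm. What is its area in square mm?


Shape: rectangle
Length l = 10 mm, Width w = 3 mm
Formula: A = l * w
A = 10 * 3
A = 30
30 mm^2


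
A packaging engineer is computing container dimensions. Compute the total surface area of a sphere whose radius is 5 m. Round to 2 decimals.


Shape: sphere
Radius r = 5 m
Formula: SA = 4 * pi * r^2
r^2 = 25
SA = 4 * pi * 25
SA = 100 * pi
SA = 314.16
314.16 m^2


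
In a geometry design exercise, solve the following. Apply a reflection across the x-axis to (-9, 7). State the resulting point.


Transformation: reflection
Original point: (-9, 7)
Rule for reflection over the x-axis: (x, y) -> (x, -y)
Apply: (-9, 7) -> (-9, -7)
(-9, -7)


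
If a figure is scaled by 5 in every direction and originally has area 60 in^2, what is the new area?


Linear scale factor k = 5
Original area = 60 in^2
Rule: under a linear scaling by k, areas scale by k^2.
k^2 = 5^2 = 25
New area = 60 * 25
New area = 1500
1500 in^2


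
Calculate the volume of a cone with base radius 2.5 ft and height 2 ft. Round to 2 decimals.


Shape: cone
Radius r = 2.5 ft, Height h = 2 ft
Formula: V = (1/3) * pi * r^2 * h
r^2 = 6.25
pi * r^2 * h = pi * 6.25 * 2 = 12.5 * pi
V = 12.5 * pi / 3
V = 13.09
13.09 ft^3


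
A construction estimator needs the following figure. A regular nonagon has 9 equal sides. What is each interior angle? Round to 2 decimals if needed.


Shape: regular nonagon (9 sides)
Formula: interior angle = (n - 2) * 180 / n
(n - 2) = 7
(n - 2) * 180 = 1260
angle = 1260 / 9
angle = 140
140 degrees


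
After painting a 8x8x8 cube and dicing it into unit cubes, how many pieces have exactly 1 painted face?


Large cube: 8 x 8 x 8, cut into unit cubes.
n = 8, so n - 2 = 6
Cubes with 1 painted face lie in the interior of each face.
A cube has 6 faces; each contributes (n - 2)^2 = 36 such cubes.
Count = 6 * 36 = 216
216 unit cubes


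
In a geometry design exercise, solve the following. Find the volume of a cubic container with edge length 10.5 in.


Shape: cube
Side s = 10.5 in
Formula: V = s^3
V = 10.5 * 10.5 * 10.5
V = 110.25 * 10.5
V = 1157.625
1157.625 in^3


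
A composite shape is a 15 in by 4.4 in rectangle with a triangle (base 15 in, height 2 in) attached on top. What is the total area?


Composite shape: rectangle + triangle
Rectangle area = 15 * 4.4 = 66
Triangle area = 0.5 * 15 * 2 = 15
Total = 66 + 15
Total = 81
81 in^2


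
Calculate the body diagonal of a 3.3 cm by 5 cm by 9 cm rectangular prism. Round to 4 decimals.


Shape: rectangular box (space diagonal)
l = 3.3 cm, w = 5 cm, h = 9 cm
Visualize: the diagonal of the base, then a right triangle with that diagonal and the height.
Formula: d = sqrt(l^2 + w^2 + h^2)
l^2 + w^2 + h^2 = 10.89 + 25 + 81 = 116.89
d = sqrt(116.89)
d = 10.8116
10.8116 cm


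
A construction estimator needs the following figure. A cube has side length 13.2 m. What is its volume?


Shape: cube
Side s = 13.2 m
Formula: V = s^3
V = 13.2 * 13.2 * 13.2
V = 174.24 * 13.2
V = 2299.968
2299.968 m^3


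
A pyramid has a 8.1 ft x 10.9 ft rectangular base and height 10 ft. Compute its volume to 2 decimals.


Shape: rectangular pyramid
Base: 8.1 ft x 10.9 ft, Height h = 10 ft
Formula: V = (1/3) * base_area * h
base_area = 8.1 * 10.9 = 88.29
base_area * h = 88.29 * 10 = 882.9
V = 882.9 / 3
V = 294.3
294.3 ft^3


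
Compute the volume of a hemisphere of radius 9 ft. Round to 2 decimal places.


Shape: hemisphere (half of a sphere)
Radius r = 9 ft
Formula: V = (1/2) * (4/3) * pi * r^3 = (2/3) * pi * r^3
r^3 = 729
(2/3) * 729 = 486
V = 486 * pi
V = 1526.81
1526.81 ft^3


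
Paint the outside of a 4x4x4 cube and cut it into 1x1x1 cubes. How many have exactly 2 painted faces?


Large cube: 4 x 4 x 4, cut into unit cubes.
n = 4, so n - 2 = 2
Cubes with 2 painted faces lie along the edges, excluding corners.
A cube has 12 edges; each contributes (n - 2) = 2 such cubes.
Count = 12 * 2 = 24
24 unit cubes


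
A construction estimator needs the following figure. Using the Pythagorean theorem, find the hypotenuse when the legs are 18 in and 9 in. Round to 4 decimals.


Shape: right triangle
Legs a = 18 in, b = 9 in
Formula: c = sqrt(a^2 + b^2)
a^2 = 324, b^2 = 81
a^2 + b^2 = 405
c = sqrt(405)
c = 20.1246
20.1246 in


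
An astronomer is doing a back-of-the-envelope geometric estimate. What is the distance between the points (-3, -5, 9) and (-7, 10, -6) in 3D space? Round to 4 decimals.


3D distance between two points
P1 = (-3, -5, 9), P2 = (-7, 10, -6)
Formula: d = sqrt((x2-x1)^2 + (y2-y1)^2 + (z2-z1)^2)
dx = -7 - -3 = -4
dy = 10 - -5 = 15
dz = -6 - 9 = -15
dx^2 + dy^2 + dz^2 = 16 + 225 + 225 = 466
d = sqrt(466)
d = 21.587
21.587 units


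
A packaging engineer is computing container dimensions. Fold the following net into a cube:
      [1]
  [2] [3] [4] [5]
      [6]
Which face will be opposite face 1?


Net: cross layout. Take square 3 as the base (bottom).
Fold the four squares in the horizontal row up around 3: 2 -> left, 4 -> right, 5 wraps to the top.
Fold 1 and 6 up from 3: 1 -> back, 6 -> front.
Opposite pairs are therefore: (1, 6), (2, 4), (3, 5).
Face 1 is opposite face 6.
face 6


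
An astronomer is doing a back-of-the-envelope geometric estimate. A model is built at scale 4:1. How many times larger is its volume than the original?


Linear scale factor k = 4
Rule: under a linear scaling by k, volumes scale by k^3.
k^3 = 4 * 4 * 4
k^3 = 16 * 4
k^3 = 64
Volume scales by a factor of 64.
64 (dimensionless)


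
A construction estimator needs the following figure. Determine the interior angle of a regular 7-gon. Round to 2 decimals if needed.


Shape: regular heptagon (7 sides)
Formula: interior angle = (n - 2) * 180 / n
(n - 2) = 5
(n - 2) * 180 = 900
angle = 900 / 7
angle = 128.57
128.57 degrees


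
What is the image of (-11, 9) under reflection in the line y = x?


Transformation: reflection
Original point: (-11, 9)
Rule for reflection over y = x: (x, y) -> (y, x)
Apply: (-11, 9) -> (9, -11)
(9, -11)


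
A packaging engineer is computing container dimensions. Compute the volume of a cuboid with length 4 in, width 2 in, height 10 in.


Shape: rectangular prism
l = 4 in, w = 2 in, h = 10 in
Formula: V = l * w * h
V = 4 * 2 * 10
V = 8 * 10
V = 80
80 in^3


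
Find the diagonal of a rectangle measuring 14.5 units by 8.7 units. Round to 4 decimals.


Shape: rectangle (diagonal via Pythagoras)
Sides: 14.5 units and 8.7 units
Formula: d = sqrt(l^2 + w^2)
l^2 = 210.25, w^2 = 75.69
l^2 + w^2 = 285.94
d = sqrt(285.94)
d = 16.9098
16.9098 units


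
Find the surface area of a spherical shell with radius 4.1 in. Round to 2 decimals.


Shape: sphere
Radius r = 4.1 in
Formula: SA = 4 * pi * r^2
r^2 = 16.81
SA = 4 * pi * 16.81
SA = 67.24 * pi
SA = 211.24
211.24 in^2


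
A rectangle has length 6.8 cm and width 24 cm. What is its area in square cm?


Shape: rectangle
Length l = 6.8 cm, Width w = 24 cm
Formula: A = l * w
A = 6.8 * 24
A = 163.2
163.2 cm^2


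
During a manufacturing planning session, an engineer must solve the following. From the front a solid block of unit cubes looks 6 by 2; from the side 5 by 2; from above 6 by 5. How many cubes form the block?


Orthographic views of a solid rectangular block:
Front view 6 x 2 -> length = 6, height = 2
Side view 5 x 2 -> width = 5, height = 2 (consistent)
Top view 6 x 5 -> confirms length = 6, width = 5
The block is 6 x 5 x 2.
Total unit cubes = 6 * 5 * 2 = 60
60 unit cubes
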